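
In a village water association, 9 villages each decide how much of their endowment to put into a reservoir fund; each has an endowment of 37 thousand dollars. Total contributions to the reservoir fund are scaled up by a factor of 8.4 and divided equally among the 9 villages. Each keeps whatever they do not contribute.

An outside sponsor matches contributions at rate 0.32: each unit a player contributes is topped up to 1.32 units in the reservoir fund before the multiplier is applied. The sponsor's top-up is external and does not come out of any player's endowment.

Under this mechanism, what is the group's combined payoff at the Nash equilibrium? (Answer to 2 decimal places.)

3692.30 thousand dollars

Under the mechanism each unit contributed yields 8.4 × 1.32 / 9 = 1.2320 back to its contributor per unit of net cost, which exceeds 1, making full contribution the dominant choice for everyone.
So the Nash equilibrium is full contribution by all 9; the group earns 8.4 × 1.32 × 333 = 3692.30.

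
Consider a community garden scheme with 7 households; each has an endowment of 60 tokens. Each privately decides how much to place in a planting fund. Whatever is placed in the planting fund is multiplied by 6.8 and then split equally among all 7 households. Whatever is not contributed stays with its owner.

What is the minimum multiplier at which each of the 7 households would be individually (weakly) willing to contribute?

7

A contributed unit returns (multiplier)/7 to its contributor.
This reaches 1 exactly when the multiplier is 7.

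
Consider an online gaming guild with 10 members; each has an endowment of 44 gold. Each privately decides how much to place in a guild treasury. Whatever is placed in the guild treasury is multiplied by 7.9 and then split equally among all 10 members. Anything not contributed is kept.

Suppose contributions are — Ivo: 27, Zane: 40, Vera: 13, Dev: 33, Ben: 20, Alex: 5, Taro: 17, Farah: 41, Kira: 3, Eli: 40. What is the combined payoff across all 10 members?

2089.10 gold

Total contributed: 27 + 40 + 13 + 33 + 20 + 5 + 17 + 41 + 3 + 40 = 239; total kept: 10 × 44 − 239 = 201.
The guild treasury pays out 7.9 × 239 = 1888.10 in aggregate.
Group total = 201 + 1888.10 = 2089.10.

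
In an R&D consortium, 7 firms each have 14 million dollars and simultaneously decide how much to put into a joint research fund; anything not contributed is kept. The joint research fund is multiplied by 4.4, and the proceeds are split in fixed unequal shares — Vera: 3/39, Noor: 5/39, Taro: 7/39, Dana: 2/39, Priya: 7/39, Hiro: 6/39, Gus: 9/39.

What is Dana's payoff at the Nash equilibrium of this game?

17.16 million dollars

Player j's private return per contributed unit is 4.4 × (j's share). Contributing is weakly dominant for j when that share is at least 1/4.4 = 0.2273, and contributing 0 is dominant otherwise.
The only share above 0.2273 is Gus's 9/39, contributing 14; the remaining 6 contribute 0. Total contributed: 14.
Dana keeps 14 and receives 4.4 × 14 × 2/39 = 3.16 from the joint research fund, for a payoff of 17.16.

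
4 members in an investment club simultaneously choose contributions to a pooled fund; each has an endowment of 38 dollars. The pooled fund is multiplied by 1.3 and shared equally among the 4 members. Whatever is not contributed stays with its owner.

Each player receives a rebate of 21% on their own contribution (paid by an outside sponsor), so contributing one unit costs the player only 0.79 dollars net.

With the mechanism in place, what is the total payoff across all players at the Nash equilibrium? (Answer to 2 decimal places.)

Even with the mechanism, each unit contributed returns only (1.3/4) / 0.79 = 0.4114 per unit of net cost, so contributing nothing is still dominant.
At the Nash equilibrium no one contributes; group total payoff = 4 × 38 = 152.

152.00 dollars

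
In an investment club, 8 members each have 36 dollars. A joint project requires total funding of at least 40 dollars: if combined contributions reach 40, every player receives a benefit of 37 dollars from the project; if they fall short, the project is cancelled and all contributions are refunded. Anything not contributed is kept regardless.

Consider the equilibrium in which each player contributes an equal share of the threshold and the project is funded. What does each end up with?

68 dollars

Equal share of the threshold: 40/8 = 5.
At this profile no one gains by cutting their contribution: any cut drops the total below 40, the project is cancelled, contributions are refunded, and the deviator ends with 36, which is less than 36 − 5 + 37 = 68. Contributing more than 5 just wastes the excess. So contributing exactly 5 is a best response.
Each player's payoff: 36 − 5 + 37 = 68.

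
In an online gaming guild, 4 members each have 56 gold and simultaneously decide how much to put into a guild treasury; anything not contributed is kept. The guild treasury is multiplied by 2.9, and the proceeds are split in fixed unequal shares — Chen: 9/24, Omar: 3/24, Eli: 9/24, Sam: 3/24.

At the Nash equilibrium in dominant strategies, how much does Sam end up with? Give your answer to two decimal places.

A player with share s gets back 2.9·s per unit contributed, so full contribution is dominant for anyone with s > 1/2.9 = 0.3448 and zero contribution is dominant for anyone below.
The shares above 0.3448 belong to Chen and Eli, contributing 56 each; the remaining 2 contribute 0. Total contributed: 112.
Sam keeps 56 and receives 2.9 × 112 × 3/24 = 40.60 from the guild treasury, for a payoff of 96.60.

96.60 gold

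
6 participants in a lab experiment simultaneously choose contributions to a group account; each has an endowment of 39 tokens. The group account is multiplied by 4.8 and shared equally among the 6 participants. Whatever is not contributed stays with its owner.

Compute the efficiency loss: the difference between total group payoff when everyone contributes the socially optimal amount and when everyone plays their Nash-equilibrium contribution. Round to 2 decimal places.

889.20 tokens

Each contributed unit returns 4.8/6 = 0.8000 to its contributor — below 1 — so contributing 0 is dominant for every player. At the Nash equilibrium everyone keeps their 39, and the group total is 6 × 39 = 234.
Each contributed unit returns 4.800 to the group as a whole (0.8000 to each of 6 players), which exceeds 1, so the social optimum is full contribution: group total = 4.800 × 234 = 1123.20.
Efficiency loss = 1123.20 − 234 = 889.20.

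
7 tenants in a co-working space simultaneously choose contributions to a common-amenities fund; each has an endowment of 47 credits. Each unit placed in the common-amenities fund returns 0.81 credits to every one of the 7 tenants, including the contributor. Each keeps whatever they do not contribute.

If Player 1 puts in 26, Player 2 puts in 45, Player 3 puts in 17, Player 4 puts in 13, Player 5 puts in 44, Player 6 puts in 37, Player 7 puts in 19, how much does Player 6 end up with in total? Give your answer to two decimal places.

172.81 credits

Total contributed: 26 + 45 + 17 + 13 + 44 + 37 + 19 = 201.
Each receives 0.81 × 201 = 162.81 from the common-amenities fund.
Player 6 keeps 47 − 37 = 10, so Player 6's payoff is 10 + 162.81 = 172.81.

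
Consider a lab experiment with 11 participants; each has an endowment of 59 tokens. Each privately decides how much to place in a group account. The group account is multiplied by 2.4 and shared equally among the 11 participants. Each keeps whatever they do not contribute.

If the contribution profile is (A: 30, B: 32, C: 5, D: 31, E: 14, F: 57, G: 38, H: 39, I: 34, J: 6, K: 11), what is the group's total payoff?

Total contributed: 30 + 32 + 5 + 31 + 14 + 57 + 38 + 39 + 34 + 6 + 11 = 297; total kept: 11 × 59 − 297 = 352.
The group account pays out 2.4 × 297 = 712.80 in aggregate.
Group total = 352 + 712.80 = 1064.80.

1064.80 tokens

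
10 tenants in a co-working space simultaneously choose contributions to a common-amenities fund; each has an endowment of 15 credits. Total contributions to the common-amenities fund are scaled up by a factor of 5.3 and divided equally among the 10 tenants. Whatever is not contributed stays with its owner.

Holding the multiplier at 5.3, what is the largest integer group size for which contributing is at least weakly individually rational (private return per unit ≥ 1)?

Private return per unit is 5.3/(group size), which is ≥ 1 whenever the group size is ≤ 5.3.
The largest such integer is 5.

5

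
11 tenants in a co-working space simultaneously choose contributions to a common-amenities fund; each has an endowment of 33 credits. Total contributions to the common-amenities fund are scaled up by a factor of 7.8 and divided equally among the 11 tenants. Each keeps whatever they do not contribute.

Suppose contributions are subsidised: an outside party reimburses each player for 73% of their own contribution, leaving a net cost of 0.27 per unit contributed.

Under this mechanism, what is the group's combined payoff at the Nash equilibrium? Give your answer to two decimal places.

With the mechanism, a contributed unit returns (7.8/11) / 0.27 = 2.6263 per unit of net cost to the contributor — now above 1 — so contributing fully is weakly dominant for every player.
So the Nash equilibrium is full contribution by all 11; the group earns 11 × (33 × 0.73 + 7.8 × 33) = 3096.39.

3096.39 credits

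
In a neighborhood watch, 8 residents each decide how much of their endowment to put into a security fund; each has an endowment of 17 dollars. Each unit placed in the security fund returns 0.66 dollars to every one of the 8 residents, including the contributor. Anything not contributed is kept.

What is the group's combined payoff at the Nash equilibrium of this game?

136.00 dollars

The private return per contributed unit is 0.66 < 1, so contributing 0 is dominant for every player. At the Nash equilibrium everyone keeps their 17, and the group total is 8 × 17 = 136.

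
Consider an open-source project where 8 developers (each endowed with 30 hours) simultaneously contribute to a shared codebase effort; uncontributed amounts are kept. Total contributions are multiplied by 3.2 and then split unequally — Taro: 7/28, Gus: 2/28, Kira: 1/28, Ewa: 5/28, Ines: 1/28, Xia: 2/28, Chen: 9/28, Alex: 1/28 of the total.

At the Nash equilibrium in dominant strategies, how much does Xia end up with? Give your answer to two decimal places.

A player with share s gets back 3.2·s per unit contributed, so full contribution is dominant for anyone with s > 1/3.2 = 0.3125 and zero contribution is dominant for anyone below.
The only share above 0.3125 is Chen's 9/28, contributing 30; the remaining 7 contribute 0. Total contributed: 30.
Xia keeps 30 and receives 3.2 × 30 × 2/28 = 6.86 from the shared codebase effort, for a payoff of 36.86.

36.86 hours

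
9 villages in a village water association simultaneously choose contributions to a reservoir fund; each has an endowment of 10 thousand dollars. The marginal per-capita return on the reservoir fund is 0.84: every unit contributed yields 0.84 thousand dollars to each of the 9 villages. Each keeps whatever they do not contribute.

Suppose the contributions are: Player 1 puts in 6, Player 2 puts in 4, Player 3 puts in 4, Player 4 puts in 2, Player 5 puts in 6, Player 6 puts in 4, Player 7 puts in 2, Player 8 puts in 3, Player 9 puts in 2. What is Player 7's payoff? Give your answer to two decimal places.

Total contributed: 6 + 4 + 4 + 2 + 6 + 4 + 2 + 3 + 2 = 33.
Each receives 0.84 × 33 = 27.72 from the reservoir fund.
Player 7 keeps 10 − 2 = 8, so Player 7's payoff is 8 + 27.72 = 35.72.

35.72 thousand dollars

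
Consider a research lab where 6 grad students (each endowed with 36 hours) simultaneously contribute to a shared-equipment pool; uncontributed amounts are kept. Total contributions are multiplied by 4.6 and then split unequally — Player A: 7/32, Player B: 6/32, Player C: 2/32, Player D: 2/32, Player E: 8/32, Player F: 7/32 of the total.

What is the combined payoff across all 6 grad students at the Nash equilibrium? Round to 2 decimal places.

Player j's private return per contributed unit is 4.6 × (j's share). Contributing is weakly dominant for j when that share is at least 1/4.6 = 0.2174, and contributing 0 is dominant otherwise.
Player A, Player E and Player F are above the threshold, contributing 36 each; the remaining 3 contribute 0. Total contributed: 108.
The shared-equipment pool pays out 4.6 × 108 = 496.80 in total (split across the unequal shares, but the aggregate is all that matters for the group sum).
The 3 free-riders keep 36 each, adding 108. Group total = 108 + 496.80 = 604.80.

604.80 hours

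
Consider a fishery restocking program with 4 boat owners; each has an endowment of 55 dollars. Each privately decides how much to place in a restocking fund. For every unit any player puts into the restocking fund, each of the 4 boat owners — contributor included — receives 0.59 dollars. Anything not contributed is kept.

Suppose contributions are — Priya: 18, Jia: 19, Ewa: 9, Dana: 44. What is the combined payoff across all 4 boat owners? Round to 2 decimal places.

Total contributed: 18 + 19 + 9 + 44 = 90; total kept: 4 × 55 − 90 = 130.
The restocking fund pays out 0.59 × 4 × 90 = 212.40 in aggregate.
Group total = 130 + 212.40 = 342.40.

342.40 dollars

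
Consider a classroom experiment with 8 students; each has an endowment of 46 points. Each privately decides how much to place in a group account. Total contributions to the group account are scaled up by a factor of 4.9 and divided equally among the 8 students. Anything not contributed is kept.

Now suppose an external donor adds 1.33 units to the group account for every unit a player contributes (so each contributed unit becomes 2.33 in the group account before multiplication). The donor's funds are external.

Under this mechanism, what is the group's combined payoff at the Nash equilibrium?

The effective private return per unit is now 4.9 × 2.33 / 8 = 1.4271 > 1, so every player's dominant strategy flips to full contribution.
So the Nash equilibrium is full contribution by all 8; the group earns 4.9 × 2.33 × 368 = 4201.46.

4201.46 points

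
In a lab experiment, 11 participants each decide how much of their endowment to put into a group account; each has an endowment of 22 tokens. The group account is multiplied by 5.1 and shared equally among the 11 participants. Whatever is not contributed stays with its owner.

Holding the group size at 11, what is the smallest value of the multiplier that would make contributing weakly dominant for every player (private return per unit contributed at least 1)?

11

A contributed unit returns (multiplier)/11 to its contributor.
This reaches 1 exactly when the multiplier is 11.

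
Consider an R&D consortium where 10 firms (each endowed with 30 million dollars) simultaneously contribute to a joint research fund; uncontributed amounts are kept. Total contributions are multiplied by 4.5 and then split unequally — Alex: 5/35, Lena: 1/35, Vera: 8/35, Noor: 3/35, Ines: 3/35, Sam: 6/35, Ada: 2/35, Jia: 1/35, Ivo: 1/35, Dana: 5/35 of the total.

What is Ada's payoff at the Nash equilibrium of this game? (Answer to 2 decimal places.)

37.71 million dollars

A player with share s gets back 4.5·s per unit contributed, so full contribution is dominant for anyone with s > 1/4.5 = 0.2222 and zero contribution is dominant for anyone below.
Vera alone (share 8/35) is above the threshold, contributing 30; the remaining 9 contribute 0. Total contributed: 30.
Ada keeps 30 and receives 4.5 × 30 × 2/35 = 7.71 from the joint research fund, for a payoff of 37.71.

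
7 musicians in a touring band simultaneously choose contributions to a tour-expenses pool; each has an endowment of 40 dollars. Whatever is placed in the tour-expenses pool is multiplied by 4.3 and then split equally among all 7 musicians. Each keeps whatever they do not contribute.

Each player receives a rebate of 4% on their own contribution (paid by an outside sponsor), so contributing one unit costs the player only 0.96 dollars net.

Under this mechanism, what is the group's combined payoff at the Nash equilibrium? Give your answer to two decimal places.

280.00 dollars

With the mechanism, a contributed unit returns (4.3/7) / 0.96 = 0.6399 per unit of net cost — still below 1 — so contributing 0 remains dominant for every player.
Everyone keeps their endowment and the group total is 7 × 40 = 280.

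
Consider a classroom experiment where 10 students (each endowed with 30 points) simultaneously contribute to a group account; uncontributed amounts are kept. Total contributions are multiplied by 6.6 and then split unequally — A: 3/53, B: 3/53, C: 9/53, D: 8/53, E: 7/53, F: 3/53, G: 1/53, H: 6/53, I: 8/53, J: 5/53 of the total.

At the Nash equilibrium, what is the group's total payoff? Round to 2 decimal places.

For player j, contributing a unit is worthwhile iff 6.6 × (j's share) ≥ 1, i.e. iff j's share is at least 0.1515.
C alone (share 9/53) is above the threshold, contributing 30; the remaining 9 contribute 0. Total contributed: 30.
The group account pays out 6.6 × 30 = 198.00 in total (split across the unequal shares, but the aggregate is all that matters for the group sum).
The 9 free-riders keep 30 each, adding 270. Group total = 270 + 198.00 = 468.00.

468.00 points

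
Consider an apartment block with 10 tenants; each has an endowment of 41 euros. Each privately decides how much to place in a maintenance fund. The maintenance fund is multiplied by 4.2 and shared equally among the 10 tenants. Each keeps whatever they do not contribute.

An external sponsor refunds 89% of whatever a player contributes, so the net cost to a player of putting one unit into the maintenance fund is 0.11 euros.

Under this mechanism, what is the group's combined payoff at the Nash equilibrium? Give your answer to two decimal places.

2086.90 euros

Under the mechanism each unit contributed yields (4.2/10) / 0.11 = 3.8182 back to its contributor per unit of net cost, which exceeds 1, making full contribution the dominant choice for everyone.
At the Nash equilibrium everyone contributes 41. Group total payoff = 10 × (41 × 0.89 + 4.2 × 41) = 2086.90.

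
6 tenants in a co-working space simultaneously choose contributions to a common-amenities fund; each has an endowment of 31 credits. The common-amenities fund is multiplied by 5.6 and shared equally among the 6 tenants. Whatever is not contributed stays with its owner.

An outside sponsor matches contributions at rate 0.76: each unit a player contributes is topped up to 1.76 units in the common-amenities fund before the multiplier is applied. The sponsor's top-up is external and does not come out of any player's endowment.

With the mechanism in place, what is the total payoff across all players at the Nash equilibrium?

1833.22 credits

The effective private return per unit is now 5.6 × 1.76 / 6 = 1.6427 > 1, so every player's dominant strategy flips to full contribution.
At the Nash equilibrium everyone contributes 31. Group total payoff = 5.6 × 1.76 × 186 = 1833.22.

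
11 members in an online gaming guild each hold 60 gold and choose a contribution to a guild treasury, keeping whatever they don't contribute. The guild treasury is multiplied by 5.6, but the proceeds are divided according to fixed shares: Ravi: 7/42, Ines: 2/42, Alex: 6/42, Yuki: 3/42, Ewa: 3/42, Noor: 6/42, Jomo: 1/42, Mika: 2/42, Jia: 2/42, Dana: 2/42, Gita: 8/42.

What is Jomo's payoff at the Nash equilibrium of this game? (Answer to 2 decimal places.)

A player with share s gets back 5.6·s per unit contributed, so full contribution is dominant for anyone with s > 1/5.6 = 0.1786 and zero contribution is dominant for anyone below.
The only share above 0.1786 is Gita's 8/42, contributing 60; the remaining 10 contribute 0. Total contributed: 60.
Jomo keeps 60 and receives 5.6 × 60 × 1/42 = 8.00 from the guild treasury, for a payoff of 68.00.

68.00 gold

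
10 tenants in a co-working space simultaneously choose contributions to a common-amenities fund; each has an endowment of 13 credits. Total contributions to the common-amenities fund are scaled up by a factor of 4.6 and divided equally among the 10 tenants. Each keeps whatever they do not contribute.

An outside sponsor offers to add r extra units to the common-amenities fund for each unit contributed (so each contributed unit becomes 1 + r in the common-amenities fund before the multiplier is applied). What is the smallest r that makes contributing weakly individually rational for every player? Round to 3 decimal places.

With matching at rate r, one contributed unit becomes (1 + r) in the common-amenities fund and returns 4.6 × (1 + r) / 10 to the contributor.
Setting this equal to 1: 1 + r = 10/4.6 = 2.1739.
So the minimum matching rate is r = 2.1739 − 1 = 1.174.

1.174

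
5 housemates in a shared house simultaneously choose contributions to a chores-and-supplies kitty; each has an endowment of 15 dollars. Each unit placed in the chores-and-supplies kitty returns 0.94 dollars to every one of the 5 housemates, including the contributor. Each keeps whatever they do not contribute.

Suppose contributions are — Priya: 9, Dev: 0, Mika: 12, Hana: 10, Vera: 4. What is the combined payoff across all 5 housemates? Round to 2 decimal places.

204.50 dollars

Total contributed: 9 + 0 + 12 + 10 + 4 = 35; total kept: 5 × 15 − 35 = 40.
The chores-and-supplies kitty pays out 0.94 × 5 × 35 = 164.50 in aggregate.
Group total = 40 + 164.50 = 204.50.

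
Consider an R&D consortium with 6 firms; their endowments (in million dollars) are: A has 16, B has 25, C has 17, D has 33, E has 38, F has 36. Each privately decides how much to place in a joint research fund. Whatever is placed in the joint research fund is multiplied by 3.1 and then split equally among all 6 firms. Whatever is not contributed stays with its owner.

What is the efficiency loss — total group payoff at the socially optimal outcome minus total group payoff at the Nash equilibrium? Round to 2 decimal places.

The private return per contributed unit is 3.1/6 = 0.5167 < 1 for every player regardless of endowment, so the Nash equilibrium is zero contribution and the group total is Σ E_j = 16 + 25 + 17 + 33 + 38 + 36 = 165.
Each contributed unit returns 3.100 to the group, so the social optimum is full contribution by everyone: group total = 3.100 × 165 = 511.50.
Efficiency loss = (3.100 − 1) × 165 = 346.50.

346.50 million dollars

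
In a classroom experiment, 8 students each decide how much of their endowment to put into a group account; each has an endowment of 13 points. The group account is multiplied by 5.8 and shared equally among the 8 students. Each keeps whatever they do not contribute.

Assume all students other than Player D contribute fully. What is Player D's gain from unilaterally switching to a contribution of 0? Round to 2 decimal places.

3.58 points

Switching from a contribution of 13 to 0 lets Player D keep an extra 13 points, but lowers the group account by 13, which costs Player D their own share of that drop: 5.8/8 × 13 = 9.42.
Net gain = 13 − 9.42 = 3.58. The private return per contributed unit (0.7250) is below 1, so free-riding is indeed the best response regardless of what the others do.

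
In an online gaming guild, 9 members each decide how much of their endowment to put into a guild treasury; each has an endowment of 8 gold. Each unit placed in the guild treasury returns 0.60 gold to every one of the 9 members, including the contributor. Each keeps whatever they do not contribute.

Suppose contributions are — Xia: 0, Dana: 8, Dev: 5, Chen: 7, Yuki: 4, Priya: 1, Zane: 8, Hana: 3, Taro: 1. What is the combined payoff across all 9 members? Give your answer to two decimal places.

234.80 gold

Total contributed: 0 + 8 + 5 + 7 + 4 + 1 + 8 + 3 + 1 = 37; total kept: 9 × 8 − 37 = 35.
The guild treasury pays out 0.60 × 9 × 37 = 199.80 in aggregate.
Group total = 35 + 199.80 = 234.80.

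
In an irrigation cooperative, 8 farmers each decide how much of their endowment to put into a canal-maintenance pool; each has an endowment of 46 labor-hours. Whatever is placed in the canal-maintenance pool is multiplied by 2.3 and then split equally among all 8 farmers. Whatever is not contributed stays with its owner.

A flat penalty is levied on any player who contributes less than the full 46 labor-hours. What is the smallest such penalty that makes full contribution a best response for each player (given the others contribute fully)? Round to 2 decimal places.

Given the others contribute fully, the best deviation is to contribute 0 (any partial contribution still incurs the fine and gives up units whose private return 0.2875 is below 1).
Deviating from 46 to 0 saves 46 labor-hours but forfeits the deviator's share of the drop in the canal-maintenance pool: 2.3/8 × 46 = 13.22.
So the deviation gain is 46 − 13.22 = 32.78, and the fine must be at least 32.78 labor-hours to wipe it out.

32.78 labor-hours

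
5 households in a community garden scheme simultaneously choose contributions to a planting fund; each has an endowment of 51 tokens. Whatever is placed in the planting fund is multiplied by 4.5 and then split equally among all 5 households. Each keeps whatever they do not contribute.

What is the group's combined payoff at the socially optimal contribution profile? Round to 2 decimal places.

1147.50 tokens

Each contributed unit returns 4.500 to the group as a whole (0.9000 to each of 5 players), which exceeds 1, so the social optimum is full contribution: group total = 4.500 × 255 = 1147.50.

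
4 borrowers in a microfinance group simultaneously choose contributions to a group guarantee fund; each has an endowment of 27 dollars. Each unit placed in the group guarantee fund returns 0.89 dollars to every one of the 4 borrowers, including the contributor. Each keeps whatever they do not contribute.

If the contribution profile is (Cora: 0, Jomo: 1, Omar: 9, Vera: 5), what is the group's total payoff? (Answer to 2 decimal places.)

Total contributed: 0 + 1 + 9 + 5 = 15; total kept: 4 × 27 − 15 = 93.
The group guarantee fund pays out 0.89 × 4 × 15 = 53.40 in aggregate.
Group total = 93 + 53.40 = 146.40.

146.40 dollars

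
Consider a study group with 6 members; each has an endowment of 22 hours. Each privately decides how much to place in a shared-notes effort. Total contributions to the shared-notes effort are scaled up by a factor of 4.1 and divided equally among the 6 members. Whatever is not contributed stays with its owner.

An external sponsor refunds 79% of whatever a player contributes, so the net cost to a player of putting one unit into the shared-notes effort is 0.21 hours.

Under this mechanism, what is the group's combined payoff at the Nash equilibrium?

The effective private return per unit is now (4.1/6) / 0.21 = 3.2540 > 1, so every player's dominant strategy flips to full contribution.
So the Nash equilibrium is full contribution by all 6; the group earns 6 × (22 × 0.79 + 4.1 × 22) = 645.48.

645.48 hours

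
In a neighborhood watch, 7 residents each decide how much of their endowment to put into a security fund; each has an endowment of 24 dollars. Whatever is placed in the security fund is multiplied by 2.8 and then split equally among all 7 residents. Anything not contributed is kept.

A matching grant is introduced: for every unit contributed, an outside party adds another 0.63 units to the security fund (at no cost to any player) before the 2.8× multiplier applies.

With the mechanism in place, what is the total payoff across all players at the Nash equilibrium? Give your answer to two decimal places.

The effective private return is 2.8 × 1.63 / 7 = 0.6520, which is still under 1, so the mechanism doesn't change anyone's dominant strategy: zero contribution.
Everyone keeps their endowment and the group total is 7 × 24 = 168.

168.00 dollars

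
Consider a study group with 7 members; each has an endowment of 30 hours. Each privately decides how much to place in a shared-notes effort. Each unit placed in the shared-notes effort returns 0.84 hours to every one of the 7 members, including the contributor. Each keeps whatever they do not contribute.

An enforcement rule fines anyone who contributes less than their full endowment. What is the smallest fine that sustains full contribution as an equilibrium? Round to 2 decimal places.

4.80 hours

Given the others contribute fully, the best deviation is to contribute 0 (any partial contribution still incurs the fine and gives up units whose private return 0.84 is below 1).
Deviating from 30 to 0 saves 30 hours but forfeits the deviator's share of the drop in the shared-notes effort: 0.84 × 30 = 25.20.
So the deviation gain is 30 − 25.20 = 4.80, and the fine must be at least 4.80 hours to wipe it out.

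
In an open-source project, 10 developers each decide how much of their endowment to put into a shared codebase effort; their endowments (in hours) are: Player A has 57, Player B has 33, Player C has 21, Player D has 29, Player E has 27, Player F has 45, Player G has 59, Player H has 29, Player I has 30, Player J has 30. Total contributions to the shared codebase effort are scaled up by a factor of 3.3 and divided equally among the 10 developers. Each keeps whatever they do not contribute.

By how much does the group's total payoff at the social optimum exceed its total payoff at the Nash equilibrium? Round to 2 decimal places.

828.00 hours

The private return per contributed unit is 3.3/10 = 0.3300 < 1 for every player regardless of endowment, so the Nash equilibrium is zero contribution and the group total is Σ E_j = 57 + 33 + 21 + 29 + 27 + 45 + 59 + 29 + 30 + 30 = 360.
Each contributed unit returns 3.300 to the group, so the social optimum is full contribution by everyone: group total = 3.300 × 360 = 1188.00.
Efficiency loss = (3.300 − 1) × 360 = 828.00.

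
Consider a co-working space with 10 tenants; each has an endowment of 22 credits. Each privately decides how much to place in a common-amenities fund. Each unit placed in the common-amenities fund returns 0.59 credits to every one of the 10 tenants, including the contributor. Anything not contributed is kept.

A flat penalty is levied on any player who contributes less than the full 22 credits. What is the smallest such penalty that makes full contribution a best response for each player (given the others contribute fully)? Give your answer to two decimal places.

Given the others contribute fully, the best deviation is to contribute 0 (any partial contribution still incurs the fine and gives up units whose private return 0.59 is below 1).
Deviating from 22 to 0 saves 22 credits but forfeits the deviator's share of the drop in the common-amenities fund: 0.59 × 22 = 12.98.
So the deviation gain is 22 − 12.98 = 9.02, and the fine must be at least 9.02 credits to wipe it out.

9.02 credits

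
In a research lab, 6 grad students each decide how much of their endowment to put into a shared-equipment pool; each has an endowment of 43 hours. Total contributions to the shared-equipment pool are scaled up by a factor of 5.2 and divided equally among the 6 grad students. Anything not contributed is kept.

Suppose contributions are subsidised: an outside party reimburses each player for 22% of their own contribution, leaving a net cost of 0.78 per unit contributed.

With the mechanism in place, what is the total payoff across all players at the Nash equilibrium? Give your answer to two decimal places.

Under the mechanism each unit contributed yields (5.2/6) / 0.78 = 1.1111 back to its contributor per unit of net cost, which exceeds 1, making full contribution the dominant choice for everyone.
At the Nash equilibrium everyone contributes 43. Group total payoff = 6 × (43 × 0.22 + 5.2 × 43) = 1398.36.

1398.36 hours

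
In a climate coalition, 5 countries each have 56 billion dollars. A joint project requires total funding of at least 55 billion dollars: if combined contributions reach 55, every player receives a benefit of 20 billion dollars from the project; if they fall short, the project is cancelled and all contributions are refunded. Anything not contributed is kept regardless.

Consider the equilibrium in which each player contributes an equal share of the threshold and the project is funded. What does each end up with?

65 billion dollars

Equal share of the threshold: 55/5 = 11.
At this profile no one gains by cutting their contribution: any cut drops the total below 55, the project is cancelled, contributions are refunded, and the deviator ends with 56, which is less than 56 − 11 + 20 = 65. Contributing more than 11 just wastes the excess. So contributing exactly 11 is a best response.
Each player's payoff: 56 − 11 + 20 = 65.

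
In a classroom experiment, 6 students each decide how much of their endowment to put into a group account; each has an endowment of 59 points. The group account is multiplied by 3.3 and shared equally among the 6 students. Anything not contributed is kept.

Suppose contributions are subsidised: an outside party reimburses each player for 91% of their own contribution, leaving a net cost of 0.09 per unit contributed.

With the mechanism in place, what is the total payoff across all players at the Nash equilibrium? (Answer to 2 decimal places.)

1490.34 points

With the mechanism, a contributed unit returns (3.3/6) / 0.09 = 6.1111 per unit of net cost to the contributor — now above 1 — so contributing fully is weakly dominant for every player.
At the Nash equilibrium everyone contributes 59. Group total payoff = 6 × (59 × 0.91 + 3.3 × 59) = 1490.34.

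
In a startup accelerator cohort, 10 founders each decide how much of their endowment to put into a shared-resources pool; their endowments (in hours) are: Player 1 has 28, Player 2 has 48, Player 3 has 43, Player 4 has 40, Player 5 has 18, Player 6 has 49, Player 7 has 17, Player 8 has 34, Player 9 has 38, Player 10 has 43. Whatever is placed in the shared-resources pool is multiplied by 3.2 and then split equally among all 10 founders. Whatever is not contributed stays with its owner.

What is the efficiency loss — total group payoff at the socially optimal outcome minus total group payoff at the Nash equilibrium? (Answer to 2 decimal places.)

787.60 hours

The private return per contributed unit is 3.2/10 = 0.3200 < 1 for every player regardless of endowment, so the Nash equilibrium is zero contribution and the group total is Σ E_j = 28 + 48 + 43 + 40 + 18 + 49 + 17 + 34 + 38 + 43 = 358.
Each contributed unit returns 3.200 to the group, so the social optimum is full contribution by everyone: group total = 3.200 × 358 = 1145.60.
Efficiency loss = (3.200 − 1) × 358 = 787.60.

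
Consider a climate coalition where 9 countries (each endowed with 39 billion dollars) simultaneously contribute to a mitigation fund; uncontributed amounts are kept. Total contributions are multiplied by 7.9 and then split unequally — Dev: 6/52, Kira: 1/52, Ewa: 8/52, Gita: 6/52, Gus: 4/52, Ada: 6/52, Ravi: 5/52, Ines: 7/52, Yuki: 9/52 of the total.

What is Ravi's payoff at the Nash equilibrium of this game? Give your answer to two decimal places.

127.88 billion dollars

For player j, contributing a unit is worthwhile iff 7.9 × (j's share) ≥ 1, i.e. iff j's share is at least 0.1266.
Ewa, Ines and Yuki clear that bar, contributing 39 each; the remaining 6 contribute 0. Total contributed: 117.
Ravi keeps 39 and receives 7.9 × 117 × 5/52 = 88.88 from the mitigation fund, for a payoff of 127.88.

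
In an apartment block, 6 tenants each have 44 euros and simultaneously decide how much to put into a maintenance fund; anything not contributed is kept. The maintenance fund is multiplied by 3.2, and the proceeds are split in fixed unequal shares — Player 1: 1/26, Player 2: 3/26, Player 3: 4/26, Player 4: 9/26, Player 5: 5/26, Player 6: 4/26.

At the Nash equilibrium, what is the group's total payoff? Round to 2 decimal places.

Each unit j contributes comes back to j as 3.2 × (j's share), so j prefers to contribute only if that share exceeds 1/3.2 = 0.3125; otherwise keeping the unit dominates.
Only Player 4 (9/26) clears that bar, contributing 44; the remaining 5 contribute 0. Total contributed: 44.
The maintenance fund pays out 3.2 × 44 = 140.80 in total (split across the unequal shares, but the aggregate is all that matters for the group sum).
The 5 free-riders keep 44 each, adding 220. Group total = 220 + 140.80 = 360.80.

360.80 euros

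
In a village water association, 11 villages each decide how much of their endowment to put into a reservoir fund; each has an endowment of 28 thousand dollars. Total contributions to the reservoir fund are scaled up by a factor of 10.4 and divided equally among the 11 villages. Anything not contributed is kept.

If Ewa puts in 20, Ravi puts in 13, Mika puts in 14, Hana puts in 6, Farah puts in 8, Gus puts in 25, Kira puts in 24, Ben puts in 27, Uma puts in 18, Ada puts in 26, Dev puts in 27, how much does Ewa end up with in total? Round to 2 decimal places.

204.65 thousand dollars

Total contributed: 20 + 13 + 14 + 6 + 8 + 25 + 24 + 27 + 18 + 26 + 27 = 208.
Each receives 10.4 × 208 / 11 = 196.65 from the reservoir fund.
Ewa keeps 28 − 20 = 8, so Ewa's payoff is 8 + 196.65 = 204.65.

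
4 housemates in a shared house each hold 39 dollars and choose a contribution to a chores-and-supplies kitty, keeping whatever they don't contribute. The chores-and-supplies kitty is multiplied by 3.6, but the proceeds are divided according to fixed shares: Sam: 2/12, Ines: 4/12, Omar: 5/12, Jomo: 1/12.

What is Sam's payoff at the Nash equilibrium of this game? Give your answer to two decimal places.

85.80 dollars

Each unit j contributes comes back to j as 3.6 × (j's share), so j prefers to contribute only if that share exceeds 1/3.6 = 0.2778; otherwise keeping the unit dominates.
Ines and Omar are above the threshold, contributing 39 each; the remaining 2 contribute 0. Total contributed: 78.
Sam keeps 39 and receives 3.6 × 78 × 2/12 = 46.80 from the chores-and-supplies kitty, for a payoff of 85.80.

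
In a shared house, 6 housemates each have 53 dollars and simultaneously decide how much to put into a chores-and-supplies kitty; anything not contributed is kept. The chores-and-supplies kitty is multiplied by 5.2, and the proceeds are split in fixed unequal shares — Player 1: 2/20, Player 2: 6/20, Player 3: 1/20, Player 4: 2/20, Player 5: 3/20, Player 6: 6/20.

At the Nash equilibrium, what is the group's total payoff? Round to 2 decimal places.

763.20 dollars

For player j, contributing a unit is worthwhile iff 5.2 × (j's share) ≥ 1, i.e. iff j's share is at least 0.1923.
Player 2 and Player 6 clear that bar, contributing 53 each; the remaining 4 contribute 0. Total contributed: 106.
The chores-and-supplies kitty pays out 5.2 × 106 = 551.20 in total (split across the unequal shares, but the aggregate is all that matters for the group sum).
The 4 free-riders keep 53 each, adding 212. Group total = 212 + 551.20 = 763.20.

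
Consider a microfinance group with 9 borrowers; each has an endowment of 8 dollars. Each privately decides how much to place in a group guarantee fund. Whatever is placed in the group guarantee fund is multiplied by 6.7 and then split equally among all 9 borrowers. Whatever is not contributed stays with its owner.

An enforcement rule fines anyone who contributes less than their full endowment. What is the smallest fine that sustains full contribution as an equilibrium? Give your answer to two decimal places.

Given the others contribute fully, the best deviation is to contribute 0 (any partial contribution still incurs the fine and gives up units whose private return 0.7444 is below 1).
Deviating from 8 to 0 saves 8 dollars but forfeits the deviator's share of the drop in the group guarantee fund: 6.7/9 × 8 = 5.96.
So the deviation gain is 8 − 5.96 = 2.04, and the fine must be at least 2.04 dollars to wipe it out.

2.04 dollars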